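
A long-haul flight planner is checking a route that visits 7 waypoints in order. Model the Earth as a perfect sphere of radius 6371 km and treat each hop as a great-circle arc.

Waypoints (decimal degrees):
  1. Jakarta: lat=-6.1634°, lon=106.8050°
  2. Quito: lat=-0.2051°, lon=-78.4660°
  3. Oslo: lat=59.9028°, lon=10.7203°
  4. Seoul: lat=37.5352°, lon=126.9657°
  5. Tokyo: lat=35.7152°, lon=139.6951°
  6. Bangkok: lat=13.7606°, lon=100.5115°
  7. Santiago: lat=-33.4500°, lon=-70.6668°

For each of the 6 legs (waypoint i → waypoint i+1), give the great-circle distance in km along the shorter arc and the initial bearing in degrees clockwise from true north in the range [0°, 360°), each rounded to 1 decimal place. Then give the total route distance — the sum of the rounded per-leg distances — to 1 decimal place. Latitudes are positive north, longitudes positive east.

Leg 1: φ1=-0.1075716, φ2=-0.0035797, Δφ=0.1039920, Δλ=-3.2335890 rad; a=sin²(Δφ/2)+cosφ1·cosφ2·sin²(Δλ/2)=0.9948124228; c=2·atan2(√a, √(1-a))=2.997418142; dist=6371·c=19096.551 ≈ 19096.6 km; running total=19096.6 km
Leg 1 bearing: y=sinΔλ·cosφ2=0.09186601, x=cosφ1·sinφ2-sinφ1·cosφ2·cosΔλ=-0.11046856; θ=atan2(y, x)=140.2530° ≈ 140.3°
Leg 2: φ1=-0.0035797, φ2=1.0455011, Δφ=1.0490808, Δλ=1.5565946 rad; a=sin²(Δφ/2)+cosφ1·cosφ2·sin²(Δλ/2)=0.4979877981; c=2·atan2(√a, √(1-a))=1.566771912; dist=6371·c=9981.904 ≈ 9981.9 km; running total=29078.5 km
Leg 2 bearing: y=sinΔλ·cosφ2=0.50141789, x=cosφ1·sinφ2-sinφ1·cosφ2·cosΔλ=0.86519588; θ=atan2(y, x)=30.0941° ≈ 30.1°
Leg 3: φ1=1.0455011, φ2=0.6551128, Δφ=-0.3903883, Δλ=2.0288650 rad; a=sin²(Δφ/2)+cosφ1·cosφ2·sin²(Δλ/2)=0.3243709669; c=2·atan2(√a, √(1-a))=1.211881874; dist=6371·c=7720.899 ≈ 7720.9 km; running total=36799.4 km
Leg 3 bearing: y=sinΔλ·cosφ2=0.71122958, x=cosφ1·sinφ2-sinφ1·cosφ2·cosΔλ=0.60890907; θ=atan2(y, x)=49.4320° ≈ 49.4°
Leg 4: φ1=0.6551128, φ2=0.6233478, Δφ=-0.0317650, Δλ=0.2221699 rad; a=sin²(Δφ/2)+cosφ1·cosφ2·sin²(Δλ/2)=0.0081645403; c=2·atan2(√a, √(1-a))=0.180962510; dist=6371·c=1152.912 ≈ 1152.9 km; running total=37952.3 km
Leg 4 bearing: y=sinΔλ·cosφ2=0.17890585, x=cosφ1·sinφ2-sinφ1·cosφ2·cosΔλ=-0.01960154; θ=atan2(y, x)=96.2526° ≈ 96.3°
Leg 5: φ1=0.6233478, φ2=0.2401678, Δφ=-0.3831801, Δλ=-0.6838828 rad; a=sin²(Δφ/2)+cosφ1·cosφ2·sin²(Δλ/2)=0.1249306575; c=2·atan2(√a, √(1-a))=0.722524551; dist=6371·c=4603.204 ≈ 4603.2 km; running total=42555.5 km
Leg 5 bearing: y=sinΔλ·cosφ2=-0.61367337, x=cosφ1·sinφ2-sinφ1·cosφ2·cosΔλ=-0.24636750; θ=atan2(y, x)=-111.8737° <0 so +360° → 248.1263° ≈ 248.1°
Leg 6: φ1=0.2401678, φ2=-0.5838126, Δφ=-0.8239804, Δλ=-2.9876249 rad; a=sin²(Δφ/2)+cosφ1·cosφ2·sin²(Δλ/2)=0.9659729664; c=2·atan2(√a, √(1-a))=2.770539337; dist=6371·c=17651.106 ≈ 17651.1 km; running total=60206.6 km
Leg 6 bearing: y=sinΔλ·cosφ2=-0.12795863, x=cosφ1·sinφ2-sinφ1·cosφ2·cosΔλ=-0.33926887; θ=atan2(y, x)=-159.3355° <0 so +360° → 200.6645° ≈ 200.7°

Leg 1: dist=19096.6 km, bearing=140.3°
Leg 2: dist=9981.9 km, bearing=30.1°
Leg 3: dist=7720.9 km, bearing=49.4°
Leg 4: dist=1152.9 km, bearing=96.3°
Leg 5: dist=4603.2 km, bearing=248.1°
Leg 6: dist=17651.1 km, bearing=200.7°
Total: 60206.6 km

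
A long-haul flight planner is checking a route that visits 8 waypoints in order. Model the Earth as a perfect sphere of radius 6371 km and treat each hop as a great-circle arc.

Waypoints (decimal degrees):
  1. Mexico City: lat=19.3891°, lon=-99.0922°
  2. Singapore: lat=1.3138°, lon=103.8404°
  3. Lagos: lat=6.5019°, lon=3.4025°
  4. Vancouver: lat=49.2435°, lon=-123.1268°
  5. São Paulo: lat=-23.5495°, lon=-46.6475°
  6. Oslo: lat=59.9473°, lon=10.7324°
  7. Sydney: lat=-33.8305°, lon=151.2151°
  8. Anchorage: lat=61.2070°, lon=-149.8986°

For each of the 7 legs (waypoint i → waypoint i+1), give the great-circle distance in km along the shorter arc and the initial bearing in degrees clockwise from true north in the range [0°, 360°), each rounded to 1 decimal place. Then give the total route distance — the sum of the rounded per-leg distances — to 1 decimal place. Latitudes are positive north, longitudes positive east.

Leg 1: φ1=0.3384036, φ2=0.0229301, Δφ=-0.3154735, Δλ=3.5418420 rad; a=sin²(Δφ/2)+cosφ1·cosφ2·sin²(Δλ/2)=0.9304460304; c=2·atan2(√a, √(1-a))=2.607816714; dist=6371·c=16614.400 ≈ 16614.4 km; running total=16614.4 km
Leg 1 bearing: y=sinΔλ·cosφ2=-0.38954559, x=cosφ1·sinφ2-sinφ1·cosφ2·cosΔλ=0.32729053; θ=atan2(y, x)=-49.9635° <0 so +360° → 310.0365° ≈ 310.0°
Leg 2: φ1=0.0229301, φ2=0.1134796, Δφ=0.0905494, Δλ=-1.7529720 rad; a=sin²(Δφ/2)+cosφ1·cosφ2·sin²(Δλ/2)=0.5886804199; c=2·atan2(√a, √(1-a))=1.749100451; dist=6371·c=11143.519 ≈ 11143.5 km; running total=27757.9 km
Leg 2 bearing: y=sinΔλ·cosφ2=-0.97712638, x=cosφ1·sinφ2-sinφ1·cosφ2·cosΔλ=0.11733356; θ=atan2(y, x)=-83.1527° <0 so +360° → 276.8473° ≈ 276.8°
Leg 3: φ1=0.1134796, φ2=0.8594612, Δφ=0.7459816, Δλ=-2.2083529 rad; a=sin²(Δφ/2)+cosφ1·cosφ2·sin²(Δλ/2)=0.6501605194; c=2·atan2(√a, √(1-a))=1.875825539; dist=6371·c=11950.885 ≈ 11950.9 km; running total=39708.8 km
Leg 3 bearing: y=sinΔλ·cosφ2=-0.52459584, x=cosφ1·sinφ2-sinφ1·cosφ2·cosΔλ=0.79662192; θ=atan2(y, x)=-33.3659° <0 so +360° → 326.6341° ≈ 326.6°
Leg 4: φ1=0.8594612, φ2=-0.4110163, Δφ=-1.2704775, Δλ=1.3348156 rad; a=sin²(Δφ/2)+cosφ1·cosφ2·sin²(Δλ/2)=0.5813638576; c=2·atan2(√a, √(1-a))=1.734250917; dist=6371·c=11048.913 ≈ 11048.9 km; running total=50757.7 km
Leg 4 bearing: y=sinΔλ·cosφ2=0.89130895, x=cosφ1·sinφ2-sinφ1·cosφ2·cosΔλ=-0.42318796; θ=atan2(y, x)=115.3981° ≈ 115.4°
Leg 5: φ1=-0.4110163, φ2=1.0462778, Δφ=1.4572941, Δλ=1.0014682 rad; a=sin²(Δφ/2)+cosφ1·cosφ2·sin²(Δλ/2)=0.5491751321; c=2·atan2(√a, √(1-a))=1.669305838; dist=6371·c=10635.147 ≈ 10635.1 km; running total=61392.8 km
Leg 5 bearing: y=sinΔλ·cosφ2=0.42180240, x=cosφ1·sinφ2-sinφ1·cosφ2·cosΔλ=0.90133787; θ=atan2(y, x)=25.0784° ≈ 25.1°
Leg 6: φ1=1.0462778, φ2=-0.5904536, Δφ=-1.6367314, Δλ=2.4518857 rad; a=sin²(Δφ/2)+cosφ1·cosφ2·sin²(Δλ/2)=0.9014065848; c=2·atan2(√a, √(1-a))=2.502794926; dist=6371·c=15945.306 ≈ 15945.3 km; running total=77338.1 km
Leg 6 bearing: y=sinΔλ·cosφ2=0.52857620, x=cosφ1·sinφ2-sinφ1·cosφ2·cosΔλ=0.27585905; θ=atan2(y, x)=62.4404° ≈ 62.4°
Leg 7: φ1=-0.5904536, φ2=1.0682637, Δφ=1.6587173, Δλ=-5.2554255 rad; a=sin²(Δφ/2)+cosφ1·cosφ2·sin²(Δλ/2)=0.6405799745; c=2·atan2(√a, √(1-a))=1.855798929; dist=6371·c=11823.295 ≈ 11823.3 km; running total=89161.4 km
Leg 7 bearing: y=sinΔλ·cosφ2=0.41235864, x=cosφ1·sinφ2-sinφ1·cosφ2·cosΔλ=0.86655031; θ=atan2(y, x)=25.4480° ≈ 25.4°

Leg 1: dist=16614.4 km, bearing=310.0°
Leg 2: dist=11143.5 km, bearing=276.8°
Leg 3: dist=11950.9 km, bearing=326.6°
Leg 4: dist=11048.9 km, bearing=115.4°
Leg 5: dist=10635.1 km, bearing=25.1°
Leg 6: dist=15945.3 km, bearing=62.4°
Leg 7: dist=11823.3 km, bearing=25.4°
Total: 89161.4 km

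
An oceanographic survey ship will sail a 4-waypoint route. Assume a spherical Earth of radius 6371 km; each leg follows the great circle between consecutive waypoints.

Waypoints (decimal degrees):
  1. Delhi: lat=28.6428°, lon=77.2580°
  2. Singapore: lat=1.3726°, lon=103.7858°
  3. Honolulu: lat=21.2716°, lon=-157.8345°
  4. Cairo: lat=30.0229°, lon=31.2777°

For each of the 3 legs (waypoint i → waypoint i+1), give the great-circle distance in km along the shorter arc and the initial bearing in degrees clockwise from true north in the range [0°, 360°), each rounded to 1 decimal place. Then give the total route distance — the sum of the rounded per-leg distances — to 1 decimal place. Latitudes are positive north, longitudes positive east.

Leg 1: dist=4136.9 km, bearing=132.4°
Leg 2: dist=10819.3 km, bearing=68.4°
Leg 3: dist=14228.7 km, bearing=350.0°
Total: 29184.9 km

Leg 1: φ1=0.4999112, φ2=0.0239564, Δφ=-0.4759548, Δλ=0.4629975 rad; a=sin²(Δφ/2)+cosφ1·cosφ2·sin²(Δλ/2)=0.1017580842; c=2·atan2(√a, √(1-a))=0.649338704; dist=6371·c=4136.937 ≈ 4136.9 km; running total=4136.9 km
Leg 1 bearing: y=sinΔλ·cosφ2=0.44650383, x=cosφ1·sinφ2-sinφ1·cosφ2·cosΔλ=-0.40773501; θ=atan2(y, x)=132.4015° ≈ 132.4°
Leg 2: φ1=0.0239564, φ2=0.3712595, Δφ=0.3473031, Δλ=-4.5661356 rad; a=sin²(Δφ/2)+cosφ1·cosφ2·sin²(Δλ/2)=0.5635373361; c=2·atan2(√a, √(1-a))=1.698215508; dist=6371·c=10819.331 ≈ 10819.3 km; running total=14956.2 km
Leg 2 bearing: y=sinΔλ·cosφ2=0.92192254, x=cosφ1·sinφ2-sinφ1·cosφ2·cosΔλ=0.36593833; θ=atan2(y, x)=68.3504° ≈ 68.4°
Leg 3: φ1=0.3712595, φ2=0.5239985, Δφ=0.1527390, Δλ=3.3006305 rad; a=sin²(Δφ/2)+cosφ1·cosφ2·sin²(Δλ/2)=0.8075676816; c=2·atan2(√a, √(1-a))=2.233353971; dist=6371·c=14228.698 ≈ 14228.7 km; running total=29184.9 km
Leg 3 bearing: y=sinΔλ·cosφ2=-0.13711932, x=cosφ1·sinφ2-sinφ1·cosφ2·cosΔλ=0.77640632; θ=atan2(y, x)=-10.0156° <0 so +360° → 349.9844° ≈ 350.0°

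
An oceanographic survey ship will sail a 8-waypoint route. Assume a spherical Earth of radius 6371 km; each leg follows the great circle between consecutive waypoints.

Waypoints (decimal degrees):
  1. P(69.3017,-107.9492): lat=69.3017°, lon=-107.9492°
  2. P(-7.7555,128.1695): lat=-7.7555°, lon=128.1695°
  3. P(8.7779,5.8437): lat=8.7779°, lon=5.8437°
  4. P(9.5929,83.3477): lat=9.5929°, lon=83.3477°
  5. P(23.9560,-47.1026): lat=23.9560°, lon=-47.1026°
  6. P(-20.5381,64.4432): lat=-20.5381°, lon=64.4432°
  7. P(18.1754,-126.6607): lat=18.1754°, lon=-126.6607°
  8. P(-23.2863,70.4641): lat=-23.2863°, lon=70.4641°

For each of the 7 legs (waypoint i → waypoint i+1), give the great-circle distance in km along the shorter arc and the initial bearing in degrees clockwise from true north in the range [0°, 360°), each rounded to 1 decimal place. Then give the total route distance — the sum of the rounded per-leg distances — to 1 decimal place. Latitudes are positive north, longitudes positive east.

Leg 1: dist=12092.7 km, bearing=299.7°
Leg 2: dist=13673.9 km, bearing=275.5°
Leg 3: dist=8487.8 km, bearing=82.2°
Leg 4: dist=13468.8 km, bearing=305.7°
Leg 5: dist=13029.4 km, bearing=101.7°
Leg 6: dist=18821.2 km, bearing=100.8°
Leg 7: dist=18147.3 km, bearing=249.4°
Total: 97721.1 km

Leg 1: φ1=1.2095428, φ2=-0.1353590, Δφ=-1.3449019, Δλ=4.1210487 rad; a=sin²(Δφ/2)+cosφ1·cosφ2·sin²(Δλ/2)=0.6607356009; c=2·atan2(√a, √(1-a))=1.898079077; dist=6371·c=12092.662 ≈ 12092.7 km; running total=12092.7 km
Leg 1 bearing: y=sinΔλ·cosφ2=-0.82260045, x=cosφ1·sinφ2-sinφ1·cosφ2·cosΔλ=0.46902534; θ=atan2(y, x)=-60.3093° <0 so +360° → 299.6907° ≈ 299.7°
Leg 2: φ1=-0.1353590, φ2=0.1532033, Δφ=0.2885623, Δλ=-2.1349880 rad; a=sin²(Δφ/2)+cosφ1·cosφ2·sin²(Δλ/2)=0.7721146044; c=2·atan2(√a, √(1-a))=2.146266396; dist=6371·c=13673.863 ≈ 13673.9 km; running total=25766.6 km
Leg 2 bearing: y=sinΔλ·cosφ2=-0.83512367, x=cosφ1·sinφ2-sinφ1·cosφ2·cosΔλ=0.07989386; θ=atan2(y, x)=-84.5353° <0 so +360° → 275.4647° ≈ 275.5°
Leg 3: φ1=0.1532033, φ2=0.1674277, Δφ=0.0142244, Δλ=1.3527000 rad; a=sin²(Δφ/2)+cosφ1·cosφ2·sin²(Δλ/2)=0.3818609727; c=2·atan2(√a, √(1-a))=1.332262672; dist=6371·c=8487.845 ≈ 8487.8 km; running total=34254.4 km
Leg 3 bearing: y=sinΔλ·cosφ2=0.96265906, x=cosφ1·sinφ2-sinφ1·cosφ2·cosΔλ=0.13213711; θ=atan2(y, x)=82.1843° ≈ 82.2°
Leg 4: φ1=0.1674277, φ2=0.4181111, Δφ=0.2506834, Δλ=-2.2767872 rad; a=sin²(Δφ/2)+cosφ1·cosφ2·sin²(Δλ/2)=0.7584724802; c=2·atan2(√a, √(1-a))=2.114074522; dist=6371·c=13468.769 ≈ 13468.8 km; running total=47723.2 km
Leg 4 bearing: y=sinΔλ·cosφ2=-0.69541728, x=cosφ1·sinφ2-sinφ1·cosφ2·cosΔλ=0.49916201; θ=atan2(y, x)=-54.3297° <0 so +360° → 305.6703° ≈ 305.7°
Leg 5: φ1=0.4181111, φ2=-0.3584575, Δφ=-0.7765685, Δλ=1.9468415 rad; a=sin²(Δφ/2)+cosφ1·cosφ2·sin²(Δλ/2)=0.7283635752; c=2·atan2(√a, √(1-a))=2.045109052; dist=6371·c=13029.390 ≈ 13029.4 km; running total=60752.6 km
Leg 5 bearing: y=sinΔλ·cosφ2=0.87100477, x=cosφ1·sinφ2-sinφ1·cosφ2·cosΔλ=-0.18097237; θ=atan2(y, x)=101.7376° ≈ 101.7°
Leg 6: φ1=-0.3584575, φ2=0.3172206, Δφ=0.6756780, Δλ=-3.3353923 rad; a=sin²(Δφ/2)+cosφ1·cosφ2·sin²(Δλ/2)=0.9912469967; c=2·atan2(√a, √(1-a))=2.954203630; dist=6371·c=18821.231 ≈ 18821.2 km; running total=79573.8 km
Leg 6 bearing: y=sinΔλ·cosφ2=0.18297975, x=cosφ1·sinφ2-sinφ1·cosφ2·cosΔλ=-0.03498520; θ=atan2(y, x)=100.8242° ≈ 100.8°
Leg 7: φ1=0.3172206, φ2=-0.4064226, Δφ=-0.7236432, Δλ=3.4404768 rad; a=sin²(Δφ/2)+cosφ1·cosφ2·sin²(Δλ/2)=0.9786665247; c=2·atan2(√a, √(1-a))=2.848424230; dist=6371·c=18147.311 ≈ 18147.3 km; running total=97721.1 km
Leg 7 bearing: y=sinΔλ·cosφ2=-0.27046806, x=cosφ1·sinφ2-sinφ1·cosφ2·cosΔλ=-0.10178636; θ=atan2(y, x)=-110.6230° <0 so +360° → 249.3770° ≈ 249.4°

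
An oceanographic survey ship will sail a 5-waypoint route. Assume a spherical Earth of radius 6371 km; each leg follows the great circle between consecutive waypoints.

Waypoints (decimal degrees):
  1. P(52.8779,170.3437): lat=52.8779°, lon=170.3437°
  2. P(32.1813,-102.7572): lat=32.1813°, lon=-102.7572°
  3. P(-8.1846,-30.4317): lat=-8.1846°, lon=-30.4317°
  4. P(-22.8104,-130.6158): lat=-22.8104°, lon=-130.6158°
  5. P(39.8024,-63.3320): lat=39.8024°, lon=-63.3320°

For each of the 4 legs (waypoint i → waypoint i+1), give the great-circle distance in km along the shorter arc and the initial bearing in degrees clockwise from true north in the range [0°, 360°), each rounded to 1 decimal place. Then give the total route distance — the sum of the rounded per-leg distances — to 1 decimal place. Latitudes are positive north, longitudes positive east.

Leg 1: φ1=0.9228935, φ2=0.5616696, Δφ=-0.3612238, Δλ=-4.7665099 rad; a=sin²(Δφ/2)+cosφ1·cosφ2·sin²(Δλ/2)=0.2738497287; c=2·atan2(√a, √(1-a))=1.101453197; dist=6371·c=7017.358 ≈ 7017.4 km; running total=7017.4 km
Leg 1 bearing: y=sinΔλ·cosφ2=0.84512781, x=cosφ1·sinφ2-sinφ1·cosφ2·cosΔλ=0.28492667; θ=atan2(y, x)=71.3690° ≈ 71.4°
Leg 2: φ1=0.5616696, φ2=-0.1428482, Δφ=-0.7045179, Δλ=1.2623181 rad; a=sin²(Δφ/2)+cosφ1·cosφ2·sin²(Δλ/2)=0.4107375548; c=2·atan2(√a, √(1-a))=1.391309274; dist=6371·c=8864.031 ≈ 8864.0 km; running total=15881.4 km
Leg 2 bearing: y=sinΔλ·cosφ2=0.94309202, x=cosφ1·sinφ2-sinφ1·cosφ2·cosΔλ=-0.28054645; θ=atan2(y, x)=106.5664° ≈ 106.6°
Leg 3: φ1=-0.1428482, φ2=-0.3981166, Δφ=-0.2552684, Δλ=-1.7485424 rad; a=sin²(Δφ/2)+cosφ1·cosφ2·sin²(Δλ/2)=0.5530659716; c=2·atan2(√a, √(1-a))=1.677128532; dist=6371·c=10684.986 ≈ 10685.0 km; running total=26566.4 km
Leg 3 bearing: y=sinΔλ·cosφ2=-0.90726969, x=cosφ1·sinφ2-sinφ1·cosφ2·cosΔλ=-0.40693701; θ=atan2(y, x)=-114.1576° <0 so +360° → 245.8424° ≈ 245.8°
Leg 4: φ1=-0.3981166, φ2=0.6946829, Δφ=1.0927995, Δλ=1.1743238 rad; a=sin²(Δφ/2)+cosφ1·cosφ2·sin²(Δλ/2)=0.4873494623; c=2·atan2(√a, √(1-a))=1.545492551; dist=6371·c=9846.333 ≈ 9846.3 km; running total=36412.7 km
Leg 4 bearing: y=sinΔλ·cosφ2=0.70866222, x=cosφ1·sinφ2-sinφ1·cosφ2·cosΔλ=0.70509411; θ=atan2(y, x)=45.1446° ≈ 45.1°

Leg 1: dist=7017.4 km, bearing=71.4°
Leg 2: dist=8864.0 km, bearing=106.6°
Leg 3: dist=10685.0 km, bearing=245.8°
Leg 4: dist=9846.3 km, bearing=45.1°
Total: 36412.7 km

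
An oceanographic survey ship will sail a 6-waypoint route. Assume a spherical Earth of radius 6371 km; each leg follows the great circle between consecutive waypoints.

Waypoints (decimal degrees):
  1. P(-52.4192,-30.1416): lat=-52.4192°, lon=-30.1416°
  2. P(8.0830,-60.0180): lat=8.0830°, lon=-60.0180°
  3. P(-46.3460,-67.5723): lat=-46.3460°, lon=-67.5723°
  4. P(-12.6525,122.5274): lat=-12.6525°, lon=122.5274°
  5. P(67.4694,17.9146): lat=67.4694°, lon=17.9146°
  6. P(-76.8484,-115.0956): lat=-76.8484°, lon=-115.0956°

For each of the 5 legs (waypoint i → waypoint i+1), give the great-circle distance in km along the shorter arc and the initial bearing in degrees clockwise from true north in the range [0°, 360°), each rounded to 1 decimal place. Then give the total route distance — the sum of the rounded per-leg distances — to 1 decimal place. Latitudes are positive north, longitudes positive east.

Leg 1: φ1=-0.9148876, φ2=0.1410750, Δφ=1.0559626, Δλ=-0.5214415 rad; a=sin²(Δφ/2)+cosφ1·cosφ2·sin²(Δλ/2)=0.2939282132; c=2·atan2(√a, √(1-a))=1.145990831; dist=6371·c=7301.108 ≈ 7301.1 km; running total=7301.1 km
Leg 1 bearing: y=sinΔλ·cosφ2=-0.49318191, x=cosφ1·sinφ2-sinφ1·cosφ2·cosΔλ=0.76610005; θ=atan2(y, x)=-32.7717° <0 so +360° → 327.2283° ≈ 327.2°
Leg 2: φ1=0.1410750, φ2=-0.8088903, Δφ=-0.9499653, Δλ=-0.1318474 rad; a=sin²(Δφ/2)+cosφ1·cosφ2·sin²(Δλ/2)=0.2121102281; c=2·atan2(√a, √(1-a))=0.957239051; dist=6371·c=6098.570 ≈ 6098.6 km; running total=13399.7 km
Leg 2 bearing: y=sinΔλ·cosφ2=-0.09075103, x=cosφ1·sinφ2-sinφ1·cosφ2·cosΔλ=-0.81255287; θ=atan2(y, x)=-173.6273° <0 so +360° → 186.3727° ≈ 186.4°
Leg 3: φ1=-0.8088903, φ2=-0.2208278, Δφ=0.5880625, Δλ=3.3178657 rad; a=sin²(Δφ/2)+cosφ1·cosφ2·sin²(Δλ/2)=0.7523117122; c=2·atan2(√a, √(1-a))=2.099742052; dist=6371·c=13377.457 ≈ 13377.5 km; running total=26777.2 km
Leg 3 bearing: y=sinΔλ·cosφ2=-0.17110317, x=cosφ1·sinφ2-sinφ1·cosφ2·cosΔλ=-0.84621445; θ=atan2(y, x)=-168.5690° <0 so +360° → 191.4310° ≈ 191.4°
Leg 4: φ1=-0.2208278, φ2=1.1775632, Δφ=1.3983910, Δλ=-1.8258378 rad; a=sin²(Δφ/2)+cosφ1·cosφ2·sin²(Δλ/2)=0.6483209166; c=2·atan2(√a, √(1-a))=1.871970605; dist=6371·c=11926.325 ≈ 11926.3 km; running total=38703.5 km
Leg 4 bearing: y=sinΔλ·cosφ2=-0.37078211, x=cosφ1·sinφ2-sinφ1·cosφ2·cosΔλ=0.88007059; θ=atan2(y, x)=-22.8462° <0 so +360° → 337.1538° ≈ 337.2°
Leg 5: φ1=1.1775632, φ2=-1.3412576, Δφ=-2.5188208, Δλ=-2.3214659 rad; a=sin²(Δφ/2)+cosφ1·cosφ2·sin²(Δλ/2)=0.9794593914; c=2·atan2(√a, √(1-a))=2.853962274; dist=6371·c=18182.594 ≈ 18182.6 km; running total=56886.1 km
Leg 5 bearing: y=sinΔλ·cosφ2=-0.16637609, x=cosφ1·sinφ2-sinφ1·cosφ2·cosΔλ=-0.22976894; θ=atan2(y, x)=-144.0916° <0 so +360° → 215.9084° ≈ 215.9°

Leg 1: dist=7301.1 km, bearing=327.2°
Leg 2: dist=6098.6 km, bearing=186.4°
Leg 3: dist=13377.5 km, bearing=191.4°
Leg 4: dist=11926.3 km, bearing=337.2°
Leg 5: dist=18182.6 km, bearing=215.9°
Total: 56886.1 km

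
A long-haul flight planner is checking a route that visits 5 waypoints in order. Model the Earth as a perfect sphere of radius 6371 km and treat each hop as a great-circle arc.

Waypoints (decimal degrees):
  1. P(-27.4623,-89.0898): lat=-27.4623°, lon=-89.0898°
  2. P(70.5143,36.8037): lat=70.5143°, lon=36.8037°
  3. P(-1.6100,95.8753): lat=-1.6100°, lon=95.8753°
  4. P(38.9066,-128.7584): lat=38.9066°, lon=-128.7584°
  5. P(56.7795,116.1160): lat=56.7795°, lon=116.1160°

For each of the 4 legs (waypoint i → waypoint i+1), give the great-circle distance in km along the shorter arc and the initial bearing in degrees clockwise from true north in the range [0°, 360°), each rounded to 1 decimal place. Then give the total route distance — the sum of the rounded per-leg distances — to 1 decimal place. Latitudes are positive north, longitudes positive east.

Leg 1: dist=14173.5 km, bearing=19.9°
Leg 2: dist=9081.2 km, bearing=119.9°
Leg 3: dist=13880.8 km, bearing=41.8°
Leg 4: dist=7767.6 km, bearing=328.1°
Total: 44903.1 km

Leg 1: φ1=-0.4793076, φ2=1.2307067, Δφ=1.7100143, Δλ=2.1972561 rad; a=sin²(Δφ/2)+cosφ1·cosφ2·sin²(Δλ/2)=0.8041402660; c=2·atan2(√a, √(1-a))=2.224688780; dist=6371·c=14173.492 ≈ 14173.5 km; running total=14173.5 km
Leg 1 bearing: y=sinΔλ·cosφ2=0.27022906, x=cosφ1·sinφ2-sinφ1·cosφ2·cosΔλ=0.74630493; θ=atan2(y, x)=19.9048° ≈ 19.9°
Leg 2: φ1=1.2307067, φ2=-0.0280998, Δφ=-1.2588065, Δλ=1.0309939 rad; a=sin²(Δφ/2)+cosφ1·cosφ2·sin²(Δλ/2)=0.4275549763; c=2·atan2(√a, √(1-a))=1.425394480; dist=6371·c=9081.188 ≈ 9081.2 km; running total=23254.7 km
Leg 2 bearing: y=sinΔλ·cosφ2=0.85747161, x=cosφ1·sinφ2-sinφ1·cosφ2·cosΔλ=-0.49370974; θ=atan2(y, x)=119.9322° ≈ 119.9°
Leg 3: φ1=-0.0280998, φ2=0.6790483, Δφ=0.7071481, Δλ=-3.9205977 rad; a=sin²(Δφ/2)+cosφ1·cosφ2·sin²(Δλ/2)=0.7855918179; c=2·atan2(√a, √(1-a))=2.178743472; dist=6371·c=13880.775 ≈ 13880.8 km; running total=37135.5 km
Leg 3 bearing: y=sinΔλ·cosφ2=0.54672081, x=cosφ1·sinφ2-sinφ1·cosφ2·cosΔλ=0.61224636; θ=atan2(y, x)=41.7641° ≈ 41.8°
Leg 4: φ1=0.6790483, φ2=0.9909892, Δφ=0.3119410, Δλ=4.2738645 rad; a=sin²(Δφ/2)+cosφ1·cosφ2·sin²(Δλ/2)=0.3278063464; c=2·atan2(√a, √(1-a))=1.219210235; dist=6371·c=7767.588 ≈ 7767.6 km; running total=44903.1 km
Leg 4 bearing: y=sinΔλ·cosφ2=-0.49602337, x=cosφ1·sinφ2-sinφ1·cosφ2·cosΔλ=0.79709360; θ=atan2(y, x)=-31.8936° <0 so +360° → 328.1064° ≈ 328.1°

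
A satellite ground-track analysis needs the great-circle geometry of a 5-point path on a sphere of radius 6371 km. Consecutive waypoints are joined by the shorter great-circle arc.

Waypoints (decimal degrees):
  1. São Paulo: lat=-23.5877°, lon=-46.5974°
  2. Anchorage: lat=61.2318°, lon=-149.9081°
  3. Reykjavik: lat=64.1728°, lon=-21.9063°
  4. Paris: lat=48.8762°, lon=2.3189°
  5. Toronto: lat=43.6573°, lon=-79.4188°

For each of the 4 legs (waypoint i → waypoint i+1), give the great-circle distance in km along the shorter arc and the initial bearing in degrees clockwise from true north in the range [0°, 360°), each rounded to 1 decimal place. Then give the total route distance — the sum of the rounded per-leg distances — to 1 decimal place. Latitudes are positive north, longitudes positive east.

Leg 1: φ1=-0.4116830, φ2=1.0686965, Δφ=1.4803795, Δλ=-1.8031119 rad; a=sin²(Δφ/2)+cosφ1·cosφ2·sin²(Δλ/2)=0.7261541059; c=2·atan2(√a, √(1-a))=2.040148055; dist=6371·c=12997.783 ≈ 12997.8 km; running total=12997.8 km
Leg 1 bearing: y=sinΔλ·cosφ2=-0.46833842, x=cosφ1·sinφ2-sinφ1·cosφ2·cosΔλ=0.75899697; θ=atan2(y, x)=-31.6766° <0 so +360° → 328.3234° ≈ 328.3°
Leg 2: φ1=1.0686965, φ2=1.1200267, Δφ=0.0513301, Δλ=2.2340529 rad; a=sin²(Δφ/2)+cosφ1·cosφ2·sin²(Δλ/2)=0.1700375164; c=2·atan2(√a, √(1-a))=0.850077437; dist=6371·c=5415.843 ≈ 5415.8 km; running total=18413.6 km
Leg 2 bearing: y=sinΔλ·cosφ2=0.34329512, x=cosφ1·sinφ2-sinφ1·cosφ2·cosΔλ=0.66831691; θ=atan2(y, x)=27.1883° ≈ 27.2°
Leg 3: φ1=1.1200267, φ2=0.8530506, Δφ=-0.2669760, Δλ=0.4228095 rad; a=sin²(Δφ/2)+cosφ1·cosφ2·sin²(Δλ/2)=0.0303293032; c=2·atan2(√a, √(1-a))=0.350091326; dist=6371·c=2230.432 ≈ 2230.4 km; running total=20644.0 km
Leg 3 bearing: y=sinΔλ·cosφ2=0.26986537, x=cosφ1·sinφ2-sinφ1·cosφ2·cosΔλ=-0.21168474; θ=atan2(y, x)=128.1109° ≈ 128.1°
Leg 4: φ1=0.8530506, φ2=0.7619636, Δφ=-0.0910870, Δλ=-1.4265920 rad; a=sin²(Δφ/2)+cosφ1·cosφ2·sin²(Δλ/2)=0.2057962441; c=2·atan2(√a, √(1-a))=0.941708426; dist=6371·c=5999.624 ≈ 5999.6 km; running total=26643.6 km
Leg 4 bearing: y=sinΔλ·cosφ2=-0.71597249, x=cosφ1·sinφ2-sinφ1·cosφ2·cosΔλ=0.37571264; θ=atan2(y, x)=-62.3114° <0 so +360° → 297.6886° ≈ 297.7°

Leg 1: dist=12997.8 km, bearing=328.3°
Leg 2: dist=5415.8 km, bearing=27.2°
Leg 3: dist=2230.4 km, bearing=128.1°
Leg 4: dist=5999.6 km, bearing=297.7°
Total: 26643.6 km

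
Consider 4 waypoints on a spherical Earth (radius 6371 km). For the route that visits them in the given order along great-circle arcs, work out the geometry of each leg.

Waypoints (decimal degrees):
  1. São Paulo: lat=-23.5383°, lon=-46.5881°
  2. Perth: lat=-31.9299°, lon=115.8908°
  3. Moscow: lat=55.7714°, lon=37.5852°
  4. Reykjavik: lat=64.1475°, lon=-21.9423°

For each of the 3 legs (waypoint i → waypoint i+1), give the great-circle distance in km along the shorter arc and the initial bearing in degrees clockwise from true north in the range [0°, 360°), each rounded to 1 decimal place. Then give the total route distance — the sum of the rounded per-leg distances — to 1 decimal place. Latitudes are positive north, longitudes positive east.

Leg 1: φ1=-0.4108208, φ2=-0.5572819, Δφ=-0.1464610, Δλ=2.8357918 rad; a=sin²(Δφ/2)+cosφ1·cosφ2·sin²(Δλ/2)=0.7653827427; c=2·atan2(√a, √(1-a))=2.130299845; dist=6371·c=13572.140 ≈ 13572.1 km; running total=13572.1 km
Leg 1 bearing: y=sinΔλ·cosφ2=0.25550581, x=cosφ1·sinφ2-sinφ1·cosφ2·cosΔλ=-0.80808711; θ=atan2(y, x)=162.4538° ≈ 162.5°
Leg 2: φ1=-0.5572819, φ2=0.9733946, Δφ=1.5306764, Δλ=-1.3666905 rad; a=sin²(Δφ/2)+cosφ1·cosφ2·sin²(Δλ/2)=0.6702582248; c=2·atan2(√a, √(1-a))=1.918262445; dist=6371·c=12221.250 ≈ 12221.3 km; running total=25793.4 km
Leg 2 bearing: y=sinΔλ·cosφ2=-0.55082021, x=cosφ1·sinφ2-sinφ1·cosφ2·cosΔλ=0.76200108; θ=atan2(y, x)=-35.8617° <0 so +360° → 324.1383° ≈ 324.1°
Leg 3: φ1=0.9733946, φ2=1.1195851, Δφ=0.1461905, Δλ=-1.0389509 rad; a=sin²(Δφ/2)+cosφ1·cosφ2·sin²(Δλ/2)=0.0657795684; c=2·atan2(√a, √(1-a))=0.518747456; dist=6371·c=3304.940 ≈ 3304.9 km; running total=29098.3 km
Leg 3 bearing: y=sinΔλ·cosφ2=-0.37582464, x=cosφ1·sinφ2-sinφ1·cosφ2·cosΔλ=0.32336714; θ=atan2(y, x)=-49.2906° <0 so +360° → 310.7094° ≈ 310.7°

Leg 1: dist=13572.1 km, bearing=162.5°
Leg 2: dist=12221.3 km, bearing=324.1°
Leg 3: dist=3304.9 km, bearing=310.7°
Total: 29098.3 km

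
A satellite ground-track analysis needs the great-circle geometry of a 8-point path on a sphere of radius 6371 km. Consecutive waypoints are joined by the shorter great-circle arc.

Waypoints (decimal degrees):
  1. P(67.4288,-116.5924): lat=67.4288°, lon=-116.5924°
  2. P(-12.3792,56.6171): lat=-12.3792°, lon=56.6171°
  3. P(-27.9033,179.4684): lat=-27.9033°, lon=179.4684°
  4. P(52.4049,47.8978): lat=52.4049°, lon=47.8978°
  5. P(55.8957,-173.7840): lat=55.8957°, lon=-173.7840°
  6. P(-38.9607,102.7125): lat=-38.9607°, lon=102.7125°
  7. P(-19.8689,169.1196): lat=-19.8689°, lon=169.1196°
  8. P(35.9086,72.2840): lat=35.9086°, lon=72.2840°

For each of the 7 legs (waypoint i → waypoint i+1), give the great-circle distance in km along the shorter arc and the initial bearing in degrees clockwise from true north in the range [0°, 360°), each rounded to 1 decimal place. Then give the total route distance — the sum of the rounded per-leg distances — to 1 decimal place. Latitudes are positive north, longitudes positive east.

Leg 1: φ1=1.1768546, φ2=-0.2160578, Δφ=-1.3929124, Δλ=3.0230761 rad; a=sin²(Δφ/2)+cosφ1·cosφ2·sin²(Δλ/2)=0.7851185843; c=2·atan2(√a, √(1-a))=2.177590862; dist=6371·c=13873.431 ≈ 13873.4 km; running total=13873.4 km
Leg 1 bearing: y=sinΔλ·cosφ2=0.11549028, x=cosφ1·sinφ2-sinφ1·cosφ2·cosΔλ=0.81332132; θ=atan2(y, x)=8.0819° ≈ 8.1°
Leg 2: φ1=-0.2160578, φ2=-0.4870045, Δφ=-0.2709467, Δλ=2.1441597 rad; a=sin²(Δφ/2)+cosφ1·cosφ2·sin²(Δλ/2)=0.6839607687; c=2·atan2(√a, √(1-a))=1.947569106; dist=6371·c=12407.963 ≈ 12408.0 km; running total=26281.4 km
Leg 2 bearing: y=sinΔλ·cosφ2=0.74241229, x=cosφ1·sinφ2-sinφ1·cosφ2·cosΔλ=-0.55987296; θ=atan2(y, x)=127.0209° ≈ 127.0°
Leg 3: φ1=-0.4870045, φ2=0.9146380, Δφ=1.4016425, Δλ=-2.2963402 rad; a=sin²(Δφ/2)+cosφ1·cosφ2·sin²(Δλ/2)=0.8642744587; c=2·atan2(√a, √(1-a))=2.386997496; dist=6371·c=15207.561 ≈ 15207.6 km; running total=41489.0 km
Leg 3 bearing: y=sinΔλ·cosφ2=-0.45642250, x=cosφ1·sinφ2-sinφ1·cosφ2·cosΔλ=0.51077880; θ=atan2(y, x)=-41.7834° <0 so +360° → 318.2166° ≈ 318.2°
Leg 4: φ1=0.9146380, φ2=0.9755640, Δφ=0.0609260, Δλ=-3.8690773 rad; a=sin²(Δφ/2)+cosφ1·cosφ2·sin²(Δλ/2)=0.2997010588; c=2·atan2(√a, √(1-a))=1.158627045; dist=6371·c=7381.613 ≈ 7381.6 km; running total=48870.6 km
Leg 4 bearing: y=sinΔλ·cosφ2=0.37286242, x=cosφ1·sinφ2-sinφ1·cosφ2·cosΔλ=0.83695577; θ=atan2(y, x)=24.0129° ≈ 24.0°
Leg 5: φ1=0.9755640, φ2=-0.6799925, Δφ=-1.6555565, Δλ=4.8257743 rad; a=sin²(Δφ/2)+cosφ1·cosφ2·sin²(Δλ/2)=0.7356592136; c=2·atan2(√a, √(1-a))=2.061581387; dist=6371·c=13134.335 ≈ 13134.3 km; running total=62004.9 km
Leg 5 bearing: y=sinΔλ·cosφ2=-0.77258443, x=cosφ1·sinφ2-sinφ1·cosφ2·cosΔλ=-0.42540831; θ=atan2(y, x)=-118.8385° <0 so +360° → 241.1615° ≈ 241.2°
Leg 6: φ1=-0.6799925, φ2=-0.3467777, Δφ=0.3332148, Δλ=1.1590225 rad; a=sin²(Δφ/2)+cosφ1·cosφ2·sin²(Δλ/2)=0.2468031497; c=2·atan2(√a, √(1-a))=1.039798872; dist=6371·c=6624.559 ≈ 6624.6 km; running total=68629.5 km
Leg 6 bearing: y=sinΔλ·cosφ2=0.86186082, x=cosφ1·sinφ2-sinφ1·cosφ2·cosΔλ=-0.02759242; θ=atan2(y, x)=91.8337° ≈ 91.8°
Leg 7: φ1=-0.3467777, φ2=0.6267233, Δφ=0.9735010, Δλ=-1.6901001 rad; a=sin²(Δφ/2)+cosφ1·cosφ2·sin²(Δλ/2)=0.6449970404; c=2·atan2(√a, √(1-a))=1.865016980; dist=6371·c=11882.023 ≈ 11882.0 km; running total=80511.5 km
Leg 7 bearing: y=sinΔλ·cosφ2=-0.80419626, x=cosφ1·sinφ2-sinφ1·cosφ2·cosΔλ=0.51881770; θ=atan2(y, x)=-57.1724° <0 so +360° → 302.8276° ≈ 302.8°

Leg 1: dist=13873.4 km, bearing=8.1°
Leg 2: dist=12408.0 km, bearing=127.0°
Leg 3: dist=15207.6 km, bearing=318.2°
Leg 4: dist=7381.6 km, bearing=24.0°
Leg 5: dist=13134.3 km, bearing=241.2°
Leg 6: dist=6624.6 km, bearing=91.8°
Leg 7: dist=11882.0 km, bearing=302.8°
Total: 80511.5 km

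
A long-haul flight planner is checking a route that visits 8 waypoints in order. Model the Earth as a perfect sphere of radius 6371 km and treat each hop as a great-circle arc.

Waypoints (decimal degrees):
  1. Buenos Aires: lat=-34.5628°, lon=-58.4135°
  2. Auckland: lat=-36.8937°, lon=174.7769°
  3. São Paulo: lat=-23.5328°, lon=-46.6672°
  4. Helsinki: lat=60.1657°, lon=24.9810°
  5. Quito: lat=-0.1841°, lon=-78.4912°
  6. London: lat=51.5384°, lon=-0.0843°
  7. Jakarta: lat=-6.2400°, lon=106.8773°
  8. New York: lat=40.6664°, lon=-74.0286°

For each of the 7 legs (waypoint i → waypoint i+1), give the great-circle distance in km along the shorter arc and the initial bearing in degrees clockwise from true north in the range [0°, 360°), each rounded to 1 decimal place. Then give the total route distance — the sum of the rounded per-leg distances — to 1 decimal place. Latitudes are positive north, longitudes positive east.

Leg 1: dist=10351.9 km, bearing=219.9°
Leg 2: dist=12015.2 km, bearing=140.3°
Leg 3: dist=11308.3 km, bearing=28.8°
Leg 4: dist=10765.5 km, bearing=281.6°
Leg 5: dist=9225.3 km, bearing=37.9°
Leg 6: dist=11719.5 km, bearing=80.5°
Leg 7: dist=16186.0 km, bearing=1.2°
Total: 81571.7 km

Leg 1: φ1=-0.6032347, φ2=-0.6439165, Δφ=-0.0406819, Δλ=4.0699403 rad; a=sin²(Δφ/2)+cosφ1·cosφ2·sin²(Δλ/2)=0.5270152081; c=2·atan2(√a, √(1-a))=1.624853066; dist=6371·c=10351.939 ≈ 10351.9 km; running total=10351.9 km
Leg 1 bearing: y=sinΔλ·cosφ2=-0.64030518, x=cosφ1·sinφ2-sinφ1·cosφ2·cosΔλ=-0.76621798; θ=atan2(y, x)=-140.1155° <0 so +360° → 219.8845° ≈ 219.9°
Leg 2: φ1=-0.6439165, φ2=-0.4107248, Δφ=0.2331917, Δλ=-3.8649287 rad; a=sin²(Δφ/2)+cosφ1·cosφ2·sin²(Δλ/2)=0.6549692674; c=2·atan2(√a, √(1-a))=1.885924710; dist=6371·c=12015.226 ≈ 12015.2 km; running total=22367.1 km
Leg 2 bearing: y=sinΔλ·cosφ2=0.60684081, x=cosφ1·sinφ2-sinφ1·cosφ2·cosΔλ=-0.73190323; θ=atan2(y, x)=140.3370° ≈ 140.3°
Leg 3: φ1=-0.4107248, φ2=1.0500896, Δφ=1.4608144, Δλ=1.2504970 rad; a=sin²(Δφ/2)+cosφ1·cosφ2·sin²(Δλ/2)=0.6013741840; c=2·atan2(√a, √(1-a))=1.774960096; dist=6371·c=11308.271 ≈ 11308.3 km; running total=33675.4 km
Leg 3 bearing: y=sinΔλ·cosφ2=0.47219145, x=cosφ1·sinφ2-sinφ1·cosφ2·cosΔλ=0.85786265; θ=atan2(y, x)=28.8296° ≈ 28.8°
Leg 4: φ1=1.0500896, φ2=-0.0032132, Δφ=-1.0533027, Δλ=-1.8059306 rad; a=sin²(Δφ/2)+cosφ1·cosφ2·sin²(Δλ/2)=0.5593447456; c=2·atan2(√a, √(1-a))=1.689766267; dist=6371·c=10765.501 ≈ 10765.5 km; running total=44440.9 km
Leg 4 bearing: y=sinΔλ·cosφ2=-0.97247805, x=cosφ1·sinφ2-sinφ1·cosφ2·cosΔλ=0.20049748; θ=atan2(y, x)=-78.3505° <0 so +360° → 281.6495° ≈ 281.6°
Leg 5: φ1=-0.0032132, φ2=0.8995148, Δφ=0.9027279, Δλ=1.3684586 rad; a=sin²(Δφ/2)+cosφ1·cosφ2·sin²(Δλ/2)=0.4387607707; c=2·atan2(√a, √(1-a))=1.448009566; dist=6371·c=9225.269 ≈ 9225.3 km; running total=53666.2 km
Leg 5 bearing: y=sinΔλ·cosφ2=0.60930105, x=cosφ1·sinφ2-sinφ1·cosφ2·cosΔλ=0.78342278; θ=atan2(y, x)=37.8737° ≈ 37.9°
Leg 6: φ1=0.8995148, φ2=-0.1089085, Δφ=-1.0084233, Δλ=1.8668321 rad; a=sin²(Δφ/2)+cosφ1·cosφ2·sin²(Δλ/2)=0.6327440924; c=2·atan2(√a, √(1-a))=1.839506570; dist=6371·c=11719.496 ≈ 11719.5 km; running total=65385.7 km
Leg 6 bearing: y=sinΔλ·cosφ2=0.95083354, x=cosφ1·sinφ2-sinφ1·cosφ2·cosΔλ=0.15947292; θ=atan2(y, x)=80.4790° ≈ 80.5°
Leg 7: φ1=-0.1089085, φ2=0.7097626, Δφ=0.8186711, Δλ=-3.1574036 rad; a=sin²(Δφ/2)+cosφ1·cosφ2·sin²(Δλ/2)=0.9123794235; c=2·atan2(√a, √(1-a))=2.540571940; dist=6371·c=16185.984 ≈ 16186.0 km; running total=81571.7 km
Leg 7 bearing: y=sinΔλ·cosφ2=0.01199236, x=cosφ1·sinφ2-sinφ1·cosφ2·cosΔλ=0.56535743; θ=atan2(y, x)=1.2152° ≈ 1.2°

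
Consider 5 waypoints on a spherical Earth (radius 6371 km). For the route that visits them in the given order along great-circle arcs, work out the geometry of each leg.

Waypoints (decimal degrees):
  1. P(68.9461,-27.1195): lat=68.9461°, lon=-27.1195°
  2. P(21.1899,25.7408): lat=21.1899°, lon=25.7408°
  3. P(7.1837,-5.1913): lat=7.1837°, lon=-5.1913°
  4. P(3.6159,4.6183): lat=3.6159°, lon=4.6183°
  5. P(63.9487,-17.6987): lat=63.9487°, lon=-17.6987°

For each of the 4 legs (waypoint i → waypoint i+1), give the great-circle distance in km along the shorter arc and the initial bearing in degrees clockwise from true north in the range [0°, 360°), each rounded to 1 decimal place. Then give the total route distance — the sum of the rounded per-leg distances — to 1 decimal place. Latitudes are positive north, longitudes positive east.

Leg 1: φ1=1.2033365, φ2=0.3698335, Δφ=-0.8335029, Δλ=0.9225863 rad; a=sin²(Δφ/2)+cosφ1·cosφ2·sin²(Δλ/2)=0.2302181542; c=2·atan2(√a, √(1-a))=1.000877518; dist=6371·c=6376.591 ≈ 6376.6 km; running total=6376.6 km
Leg 1 bearing: y=sinΔλ·cosφ2=0.74326743, x=cosφ1·sinφ2-sinφ1·cosφ2·cosΔλ=-0.39550543; θ=atan2(y, x)=118.0182° ≈ 118.0°
Leg 2: φ1=0.3698335, φ2=0.1253792, Δφ=-0.2444543, Δλ=-0.5398670 rad; a=sin²(Δφ/2)+cosφ1·cosφ2·sin²(Δλ/2)=0.0806482163; c=2·atan2(√a, √(1-a))=0.575898061; dist=6371·c=3669.047 ≈ 3669.0 km; running total=10045.6 km
Leg 2 bearing: y=sinΔλ·cosφ2=-0.50998699, x=cosφ1·sinφ2-sinφ1·cosφ2·cosΔλ=-0.19102249; θ=atan2(y, x)=-110.5341° <0 so +360° → 249.4659° ≈ 249.5°
Leg 3: φ1=0.1253792, φ2=0.0631094, Δφ=-0.0622699, Δλ=0.1712098 rad; a=sin²(Δφ/2)+cosφ1·cosφ2·sin²(Δλ/2)=0.0082075654; c=2·atan2(√a, √(1-a))=0.181440005; dist=6371·c=1155.954 ≈ 1156.0 km; running total=11201.6 km
Leg 3 bearing: y=sinΔλ·cosφ2=0.17003543, x=cosφ1·sinφ2-sinφ1·cosφ2·cosΔλ=-0.06040494; θ=atan2(y, x)=109.5575° ≈ 109.6°
Leg 4: φ1=0.0631094, φ2=1.1161154, Δφ=1.0530060, Δλ=-0.3895051 rad; a=sin²(Δφ/2)+cosφ1·cosφ2·sin²(Δλ/2)=0.2689343643; c=2·atan2(√a, √(1-a))=1.090399332; dist=6371·c=6946.934 ≈ 6946.9 km; running total=18148.5 km
Leg 4 bearing: y=sinΔλ·cosφ2=-0.16676848, x=cosφ1·sinφ2-sinφ1·cosφ2·cosΔλ=0.87098964; θ=atan2(y, x)=-10.8392° <0 so +360° → 349.1608° ≈ 349.2°

Leg 1: dist=6376.6 km, bearing=118.0°
Leg 2: dist=3669.0 km, bearing=249.5°
Leg 3: dist=1156.0 km, bearing=109.6°
Leg 4: dist=6946.9 km, bearing=349.2°
Total: 18148.5 km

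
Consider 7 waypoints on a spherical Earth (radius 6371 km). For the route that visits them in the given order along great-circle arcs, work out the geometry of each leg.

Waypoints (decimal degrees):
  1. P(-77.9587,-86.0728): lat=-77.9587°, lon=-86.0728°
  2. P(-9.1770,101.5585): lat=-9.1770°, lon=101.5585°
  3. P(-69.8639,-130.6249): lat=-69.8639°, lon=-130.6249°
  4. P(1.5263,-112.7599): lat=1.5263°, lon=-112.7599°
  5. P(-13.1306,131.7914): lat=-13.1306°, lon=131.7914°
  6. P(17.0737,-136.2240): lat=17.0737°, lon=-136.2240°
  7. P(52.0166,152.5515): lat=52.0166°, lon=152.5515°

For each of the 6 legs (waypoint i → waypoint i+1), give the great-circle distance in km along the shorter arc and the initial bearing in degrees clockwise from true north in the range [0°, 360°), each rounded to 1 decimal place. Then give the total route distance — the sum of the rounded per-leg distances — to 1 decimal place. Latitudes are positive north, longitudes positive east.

Leg 1: φ1=-1.3606360, φ2=-0.1601689, Δφ=1.2004671, Δλ=3.2747840 rad; a=sin²(Δφ/2)+cosφ1·cosφ2·sin²(Δλ/2)=0.5240733035; c=2·atan2(√a, √(1-a))=1.618961555; dist=6371·c=10314.404 ≈ 10314.4 km; running total=10314.4 km
Leg 1 bearing: y=sinΔλ·cosφ2=-0.13109810, x=cosφ1·sinφ2-sinφ1·cosφ2·cosΔλ=-0.99019957; θ=atan2(y, x)=-172.4582° <0 so +360° → 187.5418° ≈ 187.5°
Leg 2: φ1=-0.1601689, φ2=-1.2193551, Δφ=-1.0591862, Δλ=-4.0523648 rad; a=sin²(Δφ/2)+cosφ1·cosφ2·sin²(Δλ/2)=0.5293172008; c=2·atan2(√a, √(1-a))=1.629464378; dist=6371·c=10381.318 ≈ 10381.3 km; running total=20695.7 km
Leg 2 bearing: y=sinΔλ·cosφ2=0.27195076, x=cosφ1·sinφ2-sinφ1·cosφ2·cosΔλ=-0.96052319; θ=atan2(y, x)=164.1917° ≈ 164.2°
Leg 3: φ1=-1.2193551, φ2=0.0266390, Δφ=1.2459940, Δλ=0.3118031 rad; a=sin²(Δφ/2)+cosφ1·cosφ2·sin²(Δλ/2)=0.3487359073; c=2·atan2(√a, √(1-a))=1.263452306; dist=6371·c=8049.455 ≈ 8049.5 km; running total=28745.2 km
Leg 3 bearing: y=sinΔλ·cosφ2=0.30666642, x=cosφ1·sinφ2-sinφ1·cosφ2·cosΔλ=0.90245909; θ=atan2(y, x)=18.7684° ≈ 18.8°
Leg 4: φ1=0.0266390, φ2=-0.2291722, Δφ=-0.2558112, Δλ=4.2682254 rad; a=sin²(Δφ/2)+cosφ1·cosφ2·sin²(Δλ/2)=0.7121852710; c=2·atan2(√a, √(1-a))=2.009062941; dist=6371·c=12799.740 ≈ 12799.7 km; running total=41544.9 km
Leg 4 bearing: y=sinΔλ·cosφ2=-0.87936202, x=cosφ1·sinφ2-sinφ1·cosφ2·cosΔλ=-0.21594461; θ=atan2(y, x)=-103.7971° <0 so +360° → 256.2029° ≈ 256.2°
Leg 5: φ1=-0.2291722, φ2=0.2979923, Δφ=0.5271645, Δλ=-4.6777512 rad; a=sin²(Δφ/2)+cosφ1·cosφ2·sin²(Δλ/2)=0.5494684936; c=2·atan2(√a, √(1-a))=1.669895437; dist=6371·c=10638.904 ≈ 10638.9 km; running total=52183.8 km
Leg 5 bearing: y=sinΔλ·cosφ2=0.95535449, x=cosφ1·sinφ2-sinφ1·cosφ2·cosΔλ=0.27840486; θ=atan2(y, x)=73.7531° ≈ 73.8°
Leg 6: φ1=0.2979923, φ2=0.9078609, Δφ=0.6098687, Δλ=5.0400833 rad; a=sin²(Δφ/2)+cosφ1·cosφ2·sin²(Δλ/2)=0.2896162872; c=2·atan2(√a, √(1-a))=1.136505215; dist=6371·c=7240.675 ≈ 7240.7 km; running total=59424.5 km
Leg 6 bearing: y=sinΔλ·cosφ2=-0.58268408, x=cosφ1·sinφ2-sinφ1·cosφ2·cosΔλ=0.69529420; θ=atan2(y, x)=-39.9643° <0 so +360° → 320.0357° ≈ 320.0°

Leg 1: dist=10314.4 km, bearing=187.5°
Leg 2: dist=10381.3 km, bearing=164.2°
Leg 3: dist=8049.5 km, bearing=18.8°
Leg 4: dist=12799.7 km, bearing=256.2°
Leg 5: dist=10638.9 km, bearing=73.8°
Leg 6: dist=7240.7 km, bearing=320.0°
Total: 59424.5 km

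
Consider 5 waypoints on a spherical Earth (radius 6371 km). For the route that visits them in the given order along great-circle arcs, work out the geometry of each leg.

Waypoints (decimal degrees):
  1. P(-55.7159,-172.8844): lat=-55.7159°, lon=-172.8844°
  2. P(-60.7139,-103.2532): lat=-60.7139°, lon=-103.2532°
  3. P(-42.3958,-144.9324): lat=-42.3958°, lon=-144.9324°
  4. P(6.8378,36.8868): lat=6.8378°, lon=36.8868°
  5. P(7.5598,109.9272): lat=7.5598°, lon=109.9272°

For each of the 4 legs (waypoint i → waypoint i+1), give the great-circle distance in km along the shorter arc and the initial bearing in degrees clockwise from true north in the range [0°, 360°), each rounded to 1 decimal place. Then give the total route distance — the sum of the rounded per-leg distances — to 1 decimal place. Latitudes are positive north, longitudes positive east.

Leg 1: dist=3920.6 km, bearing=127.4°
Leg 2: dist=3438.2 km, bearing=287.1°
Leg 3: dist=16057.2 km, bearing=183.1°
Leg 4: dist=8047.8 km, bearing=84.2°
Total: 31463.8 km

Leg 1: φ1=-0.9724259, φ2=-1.0596575, Δφ=-0.0872316, Δλ=1.2152937 rad; a=sin²(Δφ/2)+cosφ1·cosφ2·sin²(Δλ/2)=0.0917214133; c=2·atan2(√a, √(1-a))=0.615374752; dist=6371·c=3920.553 ≈ 3920.6 km; running total=3920.6 km
Leg 1 bearing: y=sinΔλ·cosφ2=0.45858383, x=cosφ1·sinφ2-sinφ1·cosφ2·cosΔλ=-0.35062124; θ=atan2(y, x)=127.4006° ≈ 127.4°
Leg 2: φ1=-1.0596575, φ2=-0.7399463, Δφ=0.3197112, Δλ=-0.7274393 rad; a=sin²(Δφ/2)+cosφ1·cosφ2·sin²(Δλ/2)=0.0710573829; c=2·atan2(√a, √(1-a))=0.539656505; dist=6371·c=3438.152 ≈ 3438.2 km; running total=7358.8 km
Leg 2 bearing: y=sinΔλ·cosφ2=-0.49107558, x=cosφ1·sinφ2-sinφ1·cosφ2·cosΔλ=0.15125375; θ=atan2(y, x)=-72.8809° <0 so +360° → 287.1191° ≈ 287.1°
Leg 3: φ1=-0.7399463, φ2=0.1193421, Δφ=0.8592884, Δλ=3.1733437 rad; a=sin²(Δφ/2)+cosφ1·cosφ2·sin²(Δλ/2)=0.9065788431; c=2·atan2(√a, √(1-a))=2.520353235; dist=6371·c=16057.170 ≈ 16057.2 km; running total=23416.0 km
Leg 3 bearing: y=sinΔλ·cosφ2=-0.03151989, x=cosφ1·sinφ2-sinφ1·cosφ2·cosΔλ=-0.58118936; θ=atan2(y, x)=-176.8957° <0 so +360° → 183.1043° ≈ 183.1°
Leg 4: φ1=0.1193421, φ2=0.1319434, Δφ=0.0126013, Δλ=1.2747955 rad; a=sin²(Δφ/2)+cosφ1·cosφ2·sin²(Δλ/2)=0.3486156608; c=2·atan2(√a, √(1-a))=1.263199979; dist=6371·c=8047.847 ≈ 8047.8 km; running total=31463.8 km
Leg 4 bearing: y=sinΔλ·cosφ2=0.94819677, x=cosφ1·sinφ2-sinφ1·cosφ2·cosΔλ=0.09619779; θ=atan2(y, x)=84.2070° ≈ 84.2°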